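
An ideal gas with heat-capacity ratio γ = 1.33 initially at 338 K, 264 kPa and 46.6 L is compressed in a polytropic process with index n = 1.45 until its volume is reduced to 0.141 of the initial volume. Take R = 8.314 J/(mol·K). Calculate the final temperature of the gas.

816 K

Polytropic n=1.45: T₂ = T₁(V₁/V₂)^(n−1) = 338×(7.09)^0.45 = 816 K; P₂ = P₁(V₁/V₂)^n = 4520 kPa.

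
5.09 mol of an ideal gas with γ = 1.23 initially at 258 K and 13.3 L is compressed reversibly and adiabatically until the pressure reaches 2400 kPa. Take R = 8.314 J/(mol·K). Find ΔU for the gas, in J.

P₁ = nRT₁/V₁ = 5.09×8.314×258/13.3 = 821 kPa.
Adiabatic: T₂/T₁ = (P₂/P₁)^((γ−1)/γ) ⇒ T₂ = 258×(2.92)^0.187 = 315 K; V₂ = 5.56 L.
For an ideal gas ΔU = nCvΔT with Cv = R/(γ−1) = 36.1 J/(mol·K).
ΔU = 5.09×36.1×(315−258) = 10500 J.

10500 J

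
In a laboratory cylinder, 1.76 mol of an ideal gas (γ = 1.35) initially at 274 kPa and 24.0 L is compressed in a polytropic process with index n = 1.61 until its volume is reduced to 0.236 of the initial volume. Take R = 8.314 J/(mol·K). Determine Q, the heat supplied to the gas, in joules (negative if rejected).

11300 J

T₁ = P₁V₁/(nR) = 274×24.0/(1.76×8.314) = 449 K.
Polytropic n=1.61: T₂ = T₁(V₁/V₂)^(n−1) = 449×(4.24)^0.61 = 1080 K; P₂ = P₁(V₁/V₂)^n = 2800 kPa.
W = (P₁V₁−P₂V₂)/(n−1) = (274×24.0−2800×5.66)/0.61 = -15200 J.
ΔU = nCvΔT = 1.76×23.8×(1080−449) = 26500 J.
Q = ΔU + W = 11300 J.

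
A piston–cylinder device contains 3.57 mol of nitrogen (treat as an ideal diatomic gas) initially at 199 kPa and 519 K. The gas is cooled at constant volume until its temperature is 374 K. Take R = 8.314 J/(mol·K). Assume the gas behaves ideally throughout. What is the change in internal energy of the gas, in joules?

-10800 J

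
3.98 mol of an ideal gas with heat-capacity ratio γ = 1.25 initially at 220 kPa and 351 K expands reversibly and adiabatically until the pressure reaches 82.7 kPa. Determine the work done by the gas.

V₁ = nRT₁/P₁ = 3.98×8.314×351/220 = 52.8 L.
Adiabatic: T₂/T₁ = (P₂/P₁)^((γ−1)/γ) ⇒ T₂ = 351×(0.376)^0.200 = 289 K; V₂ = 115 L.
ΔU = nCvΔT = 3.98×33.3×(289−351) = -8260 J.
Q = 0 for an adiabatic process, so W = −ΔU = 8260 J.

8260 J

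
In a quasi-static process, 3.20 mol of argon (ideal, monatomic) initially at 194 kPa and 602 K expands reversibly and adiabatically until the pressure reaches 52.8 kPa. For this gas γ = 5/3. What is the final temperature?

358 K

V₁ = nRT₁/P₁ = 3.20×8.314×602/194 = 82.6 L.
Adiabatic: T₂/T₁ = (P₂/P₁)^((γ−1)/γ) ⇒ T₂ = 602×(0.272)^0.400 = 358 K; V₂ = 180 L.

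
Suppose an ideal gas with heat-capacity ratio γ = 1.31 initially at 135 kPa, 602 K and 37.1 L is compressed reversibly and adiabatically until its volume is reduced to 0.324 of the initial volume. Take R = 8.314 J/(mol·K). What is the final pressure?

Adiabatic: TV^(γ−1) = const ⇒ T₂ = 602×(3.09)^0.310 = 854 K; PV^γ = const ⇒ P₂ = 591 kPa.

591 kPa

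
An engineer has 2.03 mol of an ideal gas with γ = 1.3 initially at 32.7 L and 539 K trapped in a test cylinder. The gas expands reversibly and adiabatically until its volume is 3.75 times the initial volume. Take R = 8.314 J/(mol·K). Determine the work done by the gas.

9930 J

P₁ = nRT₁/V₁ = 2.03×8.314×539/32.7 = 278 kPa.
Adiabatic: TV^(γ−1) = const ⇒ T₂ = 539×(0.267)^0.300 = 363 K; PV^γ = const ⇒ P₂ = 49.9 kPa.
ΔU = nCvΔT = 2.03×27.7×(363−539) = -9930 J.
Q = 0 for an adiabatic process, so W = −ΔU = 9930 J.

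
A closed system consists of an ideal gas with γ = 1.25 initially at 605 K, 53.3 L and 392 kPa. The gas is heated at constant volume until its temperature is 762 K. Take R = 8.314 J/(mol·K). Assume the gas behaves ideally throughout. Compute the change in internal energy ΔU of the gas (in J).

21700 J

n = P₁V₁/(RT₁) = 392×53.3/(8.314×605) = 4.15 mol.
Isochoric: V stays 53.3 L; P/T = const ⇒ T₂ = 762 K, P₂ = 494 kPa.
For an ideal gas ΔU = nCvΔT with Cv = R/(γ−1) = 33.3 J/(mol·K).
ΔU = 4.15×33.3×(762−605) = 21700 J.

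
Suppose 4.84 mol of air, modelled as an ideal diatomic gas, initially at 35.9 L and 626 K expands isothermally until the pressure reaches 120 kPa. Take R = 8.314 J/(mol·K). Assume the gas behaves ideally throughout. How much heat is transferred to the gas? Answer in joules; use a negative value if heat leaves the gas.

44500 J

P₁ = nRT₁/V₁ = 4.84×8.314×626/35.9 = 702 kPa.
Isothermal: T stays 626 K; PV = const ⇒ V₂ = 210 L, P₂ = 120 kPa.
ΔU = 0 (ideal gas, T constant).
W = nRT ln(V₂/V₁) = 4.84×8.314×626×ln(5.85) = 44500 J.
Q = ΔU + W = 44500 J.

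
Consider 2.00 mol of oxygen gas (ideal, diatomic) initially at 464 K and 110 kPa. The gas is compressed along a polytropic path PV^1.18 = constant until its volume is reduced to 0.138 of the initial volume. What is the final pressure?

V₁ = nRT₁/P₁ = 2.00×8.314×464/110 = 70.1 L.
Polytropic n=1.18: T₂ = T₁(V₁/V₂)^(n−1) = 464×(7.25)^0.18 = 663 K; P₂ = P₁(V₁/V₂)^n = 1140 kPa.

1140 kPa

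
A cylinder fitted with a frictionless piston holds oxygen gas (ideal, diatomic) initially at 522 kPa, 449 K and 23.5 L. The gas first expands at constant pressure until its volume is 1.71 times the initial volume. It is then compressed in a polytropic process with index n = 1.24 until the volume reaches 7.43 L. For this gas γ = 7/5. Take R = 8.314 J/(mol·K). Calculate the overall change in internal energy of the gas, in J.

48000 J

n = P₁V₁/(RT₁) = 522×23.5/(8.314×449) = 3.29 mol.
Step 1 — Isobaric: P stays 522 kPa; V/T = const ⇒ T₂ = 768 K, V₂ = 40.2 L.
W = PΔV = 522×(40.2−23.5) kPa·L = 8710 J.
ΔU = nCvΔT = 3.29×20.8×(768−449) = 21800 J.
Q = ΔU + W = nCpΔT = 30500 J.
State after step 1: P = 522 kPa, V = 40.2 L, T = 768 K.
Step 2 — Polytropic n=1.24: T₂ = T₁(V₁/V₂)^(n−1) = 768×(5.41)^0.24 = 1150 K; P₂ = P₁(V₁/V₂)^n = 4230 kPa.
W = (P₁V₁−P₂V₂)/(n−1) = (522×40.2−4230×7.43)/0.24 = -43700 J.
ΔU = nCvΔT = 3.29×20.8×(1150−768) = 26200 J.
Q = ΔU + W = -17500 J.
Net over both steps: W = -34900 J, Q = 13000 J, ΔU = 48000 J.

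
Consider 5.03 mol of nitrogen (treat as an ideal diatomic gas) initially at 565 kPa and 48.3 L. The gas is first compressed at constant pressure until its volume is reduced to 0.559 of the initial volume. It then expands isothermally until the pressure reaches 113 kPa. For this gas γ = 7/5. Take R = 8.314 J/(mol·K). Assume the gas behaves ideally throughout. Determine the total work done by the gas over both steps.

T₁ = P₁V₁/(nR) = 565×48.3/(5.03×8.314) = 653 K.
Step 1 — Isobaric: P stays 565 kPa; V/T = const ⇒ T₂ = 365 K, V₂ = 27.0 L.
W = PΔV = 565×(27.0−48.3) kPa·L = -12000 J.
ΔU = nCvΔT = 5.03×20.8×(365−653) = -30100 J.
Q = ΔU + W = nCpΔT = -42100 J.
State after step 1: P = 565 kPa, V = 27.0 L, T = 365 K.
Step 2 — Isothermal: T stays 365 K; PV = const ⇒ V₂ = 135 L, P₂ = 113 kPa.
ΔU = 0 (ideal gas, T constant).
W = nRT ln(V₂/V₁) = 5.03×8.314×365×ln(5.00) = 24600 J.
Q = ΔU + W = 24600 J.
Net over both steps: W = 12500 J, Q = -17600 J, ΔU = -30100 J.

12500 J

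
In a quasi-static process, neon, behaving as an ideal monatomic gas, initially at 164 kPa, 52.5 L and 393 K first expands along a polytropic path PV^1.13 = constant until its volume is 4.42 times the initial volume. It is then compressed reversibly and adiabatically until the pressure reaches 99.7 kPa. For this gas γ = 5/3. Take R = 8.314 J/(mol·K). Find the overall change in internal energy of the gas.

n = P₁V₁/(RT₁) = 164×52.5/(8.314×393) = 2.64 mol.
Step 1 — Polytropic n=1.13: T₂ = T₁(V₁/V₂)^(n−1) = 393×(0.226)^0.13 = 324 K; P₂ = P₁(V₁/V₂)^n = 30.6 kPa.
W = (P₁V₁−P₂V₂)/(n−1) = (164×52.5−30.6×232)/0.13 = 11600 J.
ΔU = nCvΔT = 2.64×12.5×(324−393) = -2270 J.
Q = ΔU + W = 9370 J.
State after step 1: P = 30.6 kPa, V = 232 L, T = 324 K.
Step 2 — Adiabatic: T₂/T₁ = (P₂/P₁)^((γ−1)/γ) ⇒ T₂ = 324×(3.26)^0.400 = 520 K; V₂ = 114 L.
ΔU = nCvΔT = 2.64×12.5×(520−324) = 6430 J.
Q = 0 for an adiabatic process, so W = −ΔU = -6430 J.
Net over both steps: W = 5200 J, Q = 9370 J, ΔU = 4160 J.

4160 J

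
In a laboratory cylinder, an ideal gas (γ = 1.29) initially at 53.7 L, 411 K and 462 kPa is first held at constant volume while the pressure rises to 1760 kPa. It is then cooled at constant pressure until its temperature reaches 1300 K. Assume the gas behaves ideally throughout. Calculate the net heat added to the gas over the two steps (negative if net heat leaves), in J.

n = P₁V₁/(RT₁) = 462×53.7/(8.314×411) = 7.26 mol.
Step 1 — Isochoric: V stays 53.7 L; P/T = const ⇒ T₂ = 1570 K, P₂ = 1760 kPa.
W = 0 (no volume change).
ΔU = nCvΔT = 7.26×28.7×(1570−411) = 240000 J.
Q = ΔU = 240000 J.
State after step 1: P = 1760 kPa, V = 53.7 L, T = 1570 K.
Step 2 — Isobaric: P stays 1760 kPa; V/T = const ⇒ T₂ = 1300 K, V₂ = 44.6 L.
W = PΔV = 1760×(44.6−53.7) kPa·L = -16000 J.
ΔU = nCvΔT = 7.26×28.7×(1300−1570) = -55300 J.
Q = ΔU + W = nCpΔT = -71300 J.
Net over both steps: W = -16000 J, Q = 169000 J, ΔU = 185000 J.

169000 J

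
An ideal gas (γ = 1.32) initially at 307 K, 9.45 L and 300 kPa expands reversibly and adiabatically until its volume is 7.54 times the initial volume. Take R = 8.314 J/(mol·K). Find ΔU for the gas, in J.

-4220 J

n = P₁V₁/(RT₁) = 300×9.45/(8.314×307) = 1.11 mol.
Adiabatic: TV^(γ−1) = const ⇒ T₂ = 307×(0.133)^0.320 = 161 K; PV^γ = const ⇒ P₂ = 20.8 kPa.
For an ideal gas ΔU = nCvΔT with Cv = R/(γ−1) = 26.0 J/(mol·K).
ΔU = 1.11×26.0×(161−307) = -4220 J.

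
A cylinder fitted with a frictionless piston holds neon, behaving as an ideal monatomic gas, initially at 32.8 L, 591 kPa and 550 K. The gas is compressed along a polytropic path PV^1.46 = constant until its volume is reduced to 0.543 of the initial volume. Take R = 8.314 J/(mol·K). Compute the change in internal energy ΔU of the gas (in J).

n = P₁V₁/(RT₁) = 591×32.8/(8.314×550) = 4.24 mol.
Polytropic n=1.46: T₂ = T₁(V₁/V₂)^(n−1) = 550×(1.84)^0.46 = 728 K; P₂ = P₁(V₁/V₂)^n = 1440 kPa.
For an ideal gas ΔU = nCvΔT with Cv = (3/2)R = 12.5 J/(mol·K).
ΔU = 4.24×12.5×(728−550) = 9430 J.

9430 J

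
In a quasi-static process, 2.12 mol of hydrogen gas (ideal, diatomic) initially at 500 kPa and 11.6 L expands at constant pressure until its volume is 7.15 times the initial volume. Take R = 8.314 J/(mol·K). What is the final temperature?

T₁ = P₁V₁/(nR) = 500×11.6/(2.12×8.314) = 329 K.
Isobaric: P stays 500 kPa; V/T = const ⇒ T₂ = 2350 K, V₂ = 82.9 L.

2350 K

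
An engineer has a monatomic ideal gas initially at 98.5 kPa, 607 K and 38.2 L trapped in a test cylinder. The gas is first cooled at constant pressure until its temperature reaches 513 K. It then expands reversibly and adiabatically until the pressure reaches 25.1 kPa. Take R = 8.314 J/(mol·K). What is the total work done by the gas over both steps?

1430 J

n = P₁V₁/(RT₁) = 98.5×38.2/(8.314×607) = 0.746 mol.
Step 1 — Isobaric: P stays 98.5 kPa; V/T = const ⇒ T₂ = 513 K, V₂ = 32.3 L.
W = PΔV = 98.5×(32.3−38.2) kPa·L = -583 J.
ΔU = nCvΔT = 0.746×12.5×(513−607) = -874 J.
Q = ΔU + W = nCpΔT = -1460 J.
State after step 1: P = 98.5 kPa, V = 32.3 L, T = 513 K.
Step 2 — Adiabatic: T₂/T₁ = (P₂/P₁)^((γ−1)/γ) ⇒ T₂ = 513×(0.255)^0.400 = 297 K; V₂ = 73.3 L.
ΔU = nCvΔT = 0.746×12.5×(297−513) = -2010 J.
Q = 0 for an adiabatic process, so W = −ΔU = 2010 J.
Net over both steps: W = 1430 J, Q = -1460 J, ΔU = -2880 J.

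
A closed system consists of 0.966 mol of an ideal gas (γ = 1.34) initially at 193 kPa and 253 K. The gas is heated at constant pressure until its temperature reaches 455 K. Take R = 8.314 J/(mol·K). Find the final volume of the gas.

18.9 L

V₁ = nRT₁/P₁ = 0.966×8.314×253/193 = 10.5 L.
Isobaric: P stays 193 kPa; V/T = const ⇒ T₂ = 455 K, V₂ = 18.9 L.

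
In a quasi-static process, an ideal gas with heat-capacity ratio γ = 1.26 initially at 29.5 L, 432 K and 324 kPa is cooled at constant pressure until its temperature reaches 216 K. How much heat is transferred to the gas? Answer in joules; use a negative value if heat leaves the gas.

n = P₁V₁/(RT₁) = 324×29.5/(8.314×432) = 2.66 mol.
Isobaric: P stays 324 kPa; V/T = const ⇒ T₂ = 216 K, V₂ = 14.8 L.
W = PΔV = 324×(14.8−29.5) kPa·L = -4780 J.
ΔU = nCvΔT = 2.66×32.0×(216−432) = -18400 J.
Q = ΔU + W = nCpΔT = -23200 J.

-23200 J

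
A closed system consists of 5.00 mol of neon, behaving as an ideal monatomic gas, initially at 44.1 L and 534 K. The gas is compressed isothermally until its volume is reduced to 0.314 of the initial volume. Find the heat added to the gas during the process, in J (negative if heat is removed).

P₁ = nRT₁/V₁ = 5.00×8.314×534/44.1 = 503 kPa.
Isothermal: T stays 534 K; PV = const ⇒ V₂ = 13.8 L, P₂ = 1600 kPa.
ΔU = 0 (ideal gas, T constant).
W = nRT ln(V₂/V₁) = 5.00×8.314×534×ln(0.314) = -25700 J.
Q = ΔU + W = -25700 J.

-25700 J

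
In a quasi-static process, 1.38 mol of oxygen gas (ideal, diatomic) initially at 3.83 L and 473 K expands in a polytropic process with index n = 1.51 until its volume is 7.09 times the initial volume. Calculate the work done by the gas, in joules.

6720 J

P₁ = nRT₁/V₁ = 1.38×8.314×473/3.83 = 1420 kPa.
Polytropic n=1.51: T₂ = T₁(V₁/V₂)^(n−1) = 473×(0.141)^0.51 = 174 K; P₂ = P₁(V₁/V₂)^n = 73.6 kPa.
W = (P₁V₁−P₂V₂)/(n−1) = (1420×3.83−73.6×27.2)/0.51 = 6720 J.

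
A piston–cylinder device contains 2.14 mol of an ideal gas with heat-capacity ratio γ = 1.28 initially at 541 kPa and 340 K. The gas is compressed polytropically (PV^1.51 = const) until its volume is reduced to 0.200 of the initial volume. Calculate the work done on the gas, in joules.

15100 J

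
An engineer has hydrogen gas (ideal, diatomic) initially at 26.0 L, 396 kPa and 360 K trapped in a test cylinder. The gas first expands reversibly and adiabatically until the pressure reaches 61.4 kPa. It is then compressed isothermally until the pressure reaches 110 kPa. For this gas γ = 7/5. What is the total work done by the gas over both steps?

7100 J

n = P₁V₁/(RT₁) = 396×26.0/(8.314×360) = 3.44 mol.
Step 1 — Adiabatic: T₂/T₁ = (P₂/P₁)^((γ−1)/γ) ⇒ T₂ = 360×(0.155)^0.286 = 211 K; V₂ = 98.4 L.
ΔU = nCvΔT = 3.44×20.8×(211−360) = -10600 J.
Q = 0 for an adiabatic process, so W = −ΔU = 10600 J.
State after step 1: P = 61.4 kPa, V = 98.4 L, T = 211 K.
Step 2 — Isothermal: T stays 211 K; PV = const ⇒ V₂ = 55.0 L, P₂ = 110 kPa.
ΔU = 0 (ideal gas, T constant).
W = nRT ln(V₂/V₁) = 3.44×8.314×211×ln(0.558) = -3520 J.
Q = ΔU + W = -3520 J.
Net over both steps: W = 7100 J, Q = -3520 J, ΔU = -10600 J.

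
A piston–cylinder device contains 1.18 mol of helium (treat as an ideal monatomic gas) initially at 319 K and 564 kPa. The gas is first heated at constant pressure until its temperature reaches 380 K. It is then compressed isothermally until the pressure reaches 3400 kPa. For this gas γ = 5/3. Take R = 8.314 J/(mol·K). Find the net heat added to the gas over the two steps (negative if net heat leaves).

-5200 J

V₁ = nRT₁/P₁ = 1.18×8.314×319/564 = 5.55 L.
Step 1 — Isobaric: P stays 564 kPa; V/T = const ⇒ T₂ = 380 K, V₂ = 6.61 L.
W = PΔV = 564×(6.61−5.55) kPa·L = 598 J.
ΔU = nCvΔT = 1.18×12.5×(380−319) = 898 J.
Q = ΔU + W = nCpΔT = 1500 J.
State after step 1: P = 564 kPa, V = 6.61 L, T = 380 K.
Step 2 — Isothermal: T stays 380 K; PV = const ⇒ V₂ = 1.10 L, P₂ = 3400 kPa.
ΔU = 0 (ideal gas, T constant).
W = nRT ln(V₂/V₁) = 1.18×8.314×380×ln(0.166) = -6700 J.
Q = ΔU + W = -6700 J.
Net over both steps: W = -6100 J, Q = -5200 J, ΔU = 898 J.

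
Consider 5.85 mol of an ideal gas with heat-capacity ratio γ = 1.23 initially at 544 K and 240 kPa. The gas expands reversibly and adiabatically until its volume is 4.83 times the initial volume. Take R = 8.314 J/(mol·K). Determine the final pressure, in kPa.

V₁ = nRT₁/P₁ = 5.85×8.314×544/240 = 110 L.
Adiabatic: TV^(γ−1) = const ⇒ T₂ = 544×(0.207)^0.230 = 379 K; PV^γ = const ⇒ P₂ = 34.6 kPa.

34.6 kPa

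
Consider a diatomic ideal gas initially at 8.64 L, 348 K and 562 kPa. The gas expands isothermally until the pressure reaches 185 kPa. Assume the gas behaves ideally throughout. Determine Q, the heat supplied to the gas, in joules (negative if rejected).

n = P₁V₁/(RT₁) = 562×8.64/(8.314×348) = 1.68 mol.
Isothermal: T stays 348 K; PV = const ⇒ V₂ = 26.2 L, P₂ = 185 kPa.
ΔU = 0 (ideal gas, T constant).
W = nRT ln(V₂/V₁) = 1.68×8.314×348×ln(3.04) = 5400 J.
Q = ΔU + W = 5400 J.

5400 J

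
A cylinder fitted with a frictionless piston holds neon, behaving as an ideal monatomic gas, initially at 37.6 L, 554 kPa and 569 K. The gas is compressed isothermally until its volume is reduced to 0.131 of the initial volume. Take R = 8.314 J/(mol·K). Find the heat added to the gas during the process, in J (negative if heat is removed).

n = P₁V₁/(RT₁) = 554×37.6/(8.314×569) = 4.40 mol.
Isothermal: T stays 569 K; PV = const ⇒ V₂ = 4.93 L, P₂ = 4230 kPa.
ΔU = 0 (ideal gas, T constant).
W = nRT ln(V₂/V₁) = 4.40×8.314×569×ln(0.131) = -42300 J.
Q = ΔU + W = -42300 J.

-42300 J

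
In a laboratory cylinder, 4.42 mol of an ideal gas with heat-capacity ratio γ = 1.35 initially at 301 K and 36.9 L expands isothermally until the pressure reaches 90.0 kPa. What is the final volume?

P₁ = nRT₁/V₁ = 4.42×8.314×301/36.9 = 300 kPa.
Isothermal: T stays 301 K; PV = const ⇒ V₂ = 123 L, P₂ = 90.0 kPa.

123 L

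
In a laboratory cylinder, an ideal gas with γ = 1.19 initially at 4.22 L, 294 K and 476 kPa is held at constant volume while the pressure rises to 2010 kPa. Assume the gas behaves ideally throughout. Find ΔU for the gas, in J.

34100 J

n = P₁V₁/(RT₁) = 476×4.22/(8.314×294) = 0.822 mol.
Isochoric: V stays 4.22 L; P/T = const ⇒ T₂ = 1240 K, P₂ = 2010 kPa.
For an ideal gas ΔU = nCvΔT with Cv = R/(γ−1) = 43.8 J/(mol·K).
ΔU = 0.822×43.8×(1240−294) = 34100 J.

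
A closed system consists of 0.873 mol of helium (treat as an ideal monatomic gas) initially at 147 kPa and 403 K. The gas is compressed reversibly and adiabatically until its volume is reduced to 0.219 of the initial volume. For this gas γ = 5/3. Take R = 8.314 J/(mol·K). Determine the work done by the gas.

-7690 J

V₁ = nRT₁/P₁ = 0.873×8.314×403/147 = 19.9 L.
Adiabatic: TV^(γ−1) = const ⇒ T₂ = 403×(4.57)^0.667 = 1110 K; PV^γ = const ⇒ P₂ = 1850 kPa.
ΔU = nCvΔT = 0.873×12.5×(1110−403) = 7690 J.
Q = 0 for an adiabatic process, so W = −ΔU = -7690 J.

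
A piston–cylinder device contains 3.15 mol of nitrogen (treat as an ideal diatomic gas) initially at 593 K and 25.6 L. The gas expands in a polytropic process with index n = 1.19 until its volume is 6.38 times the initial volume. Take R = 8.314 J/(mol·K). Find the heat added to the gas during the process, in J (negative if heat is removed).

P₁ = nRT₁/V₁ = 3.15×8.314×593/25.6 = 607 kPa.
Polytropic n=1.19: T₂ = T₁(V₁/V₂)^(n−1) = 593×(0.157)^0.19 = 417 K; P₂ = P₁(V₁/V₂)^n = 66.9 kPa.
W = (P₁V₁−P₂V₂)/(n−1) = (607×25.6−66.9×163)/0.19 = 24300 J.
ΔU = nCvΔT = 3.15×20.8×(417−593) = -11500 J.
Q = ΔU + W = 12700 J.

12700 J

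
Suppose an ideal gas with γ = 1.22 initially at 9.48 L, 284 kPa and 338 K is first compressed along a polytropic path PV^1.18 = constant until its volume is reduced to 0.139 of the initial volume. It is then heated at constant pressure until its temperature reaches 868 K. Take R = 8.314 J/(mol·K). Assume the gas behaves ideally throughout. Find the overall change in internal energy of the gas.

19200 J

n = P₁V₁/(RT₁) = 284×9.48/(8.314×338) = 0.958 mol.
Step 1 — Polytropic n=1.18: T₂ = T₁(V₁/V₂)^(n−1) = 338×(7.19)^0.18 = 482 K; P₂ = P₁(V₁/V₂)^n = 2910 kPa.
W = (P₁V₁−P₂V₂)/(n−1) = (284×9.48−2910×1.32)/0.18 = -6380 J.
ΔU = nCvΔT = 0.958×37.8×(482−338) = 5220 J.
Q = ΔU + W = -1160 J.
State after step 1: P = 2910 kPa, V = 1.32 L, T = 482 K.
Step 2 — Isobaric: P stays 2910 kPa; V/T = const ⇒ T₂ = 868 K, V₂ = 2.37 L.
W = PΔV = 2910×(2.37−1.32) kPa·L = 3070 J.
ΔU = nCvΔT = 0.958×37.8×(868−482) = 14000 J.
Q = ΔU + W = nCpΔT = 17000 J.
Net over both steps: W = -3310 J, Q = 15900 J, ΔU = 19200 J.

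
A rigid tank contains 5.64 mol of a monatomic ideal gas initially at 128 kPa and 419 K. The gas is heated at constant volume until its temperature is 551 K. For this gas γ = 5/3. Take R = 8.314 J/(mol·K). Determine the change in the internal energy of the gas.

9280 J

V₁ = nRT₁/P₁ = 5.64×8.314×419/128 = 153 L.
Isochoric: V stays 153 L; P/T = const ⇒ T₂ = 551 K, P₂ = 168 kPa.
For an ideal gas ΔU = nCvΔT with Cv = (3/2)R = 12.5 J/(mol·K).
ΔU = 5.64×12.5×(551−419) = 9280 J.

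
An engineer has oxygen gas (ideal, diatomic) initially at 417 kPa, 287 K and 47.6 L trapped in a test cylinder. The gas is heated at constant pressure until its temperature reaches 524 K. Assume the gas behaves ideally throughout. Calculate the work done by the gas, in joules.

16400 J

n = P₁V₁/(RT₁) = 417×47.6/(8.314×287) = 8.32 mol.
Isobaric: P stays 417 kPa; V/T = const ⇒ T₂ = 524 K, V₂ = 86.9 L.
W = PΔV = 417×(86.9−47.6) kPa·L = 16400 J.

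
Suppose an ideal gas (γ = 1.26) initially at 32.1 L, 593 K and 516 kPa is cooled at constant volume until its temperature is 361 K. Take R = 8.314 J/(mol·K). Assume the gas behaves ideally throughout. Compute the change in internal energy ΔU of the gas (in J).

n = P₁V₁/(RT₁) = 516×32.1/(8.314×593) = 3.36 mol.
Isochoric: V stays 32.1 L; P/T = const ⇒ T₂ = 361 K, P₂ = 314 kPa.
For an ideal gas ΔU = nCvΔT with Cv = R/(γ−1) = 32.0 J/(mol·K).
ΔU = 3.36×32.0×(361−593) = -24900 J.

-24900 J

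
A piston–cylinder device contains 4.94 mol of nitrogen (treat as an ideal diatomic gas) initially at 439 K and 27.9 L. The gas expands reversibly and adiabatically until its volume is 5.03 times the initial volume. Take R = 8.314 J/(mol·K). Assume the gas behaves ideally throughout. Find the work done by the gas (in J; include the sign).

21500 J

P₁ = nRT₁/V₁ = 4.94×8.314×439/27.9 = 646 kPa.
Adiabatic: TV^(γ−1) = const ⇒ T₂ = 439×(0.199)^0.400 = 230 K; PV^γ = const ⇒ P₂ = 67.3 kPa.
ΔU = nCvΔT = 4.94×20.8×(230−439) = -21500 J.
Q = 0 for an adiabatic process, so W = −ΔU = 21500 J.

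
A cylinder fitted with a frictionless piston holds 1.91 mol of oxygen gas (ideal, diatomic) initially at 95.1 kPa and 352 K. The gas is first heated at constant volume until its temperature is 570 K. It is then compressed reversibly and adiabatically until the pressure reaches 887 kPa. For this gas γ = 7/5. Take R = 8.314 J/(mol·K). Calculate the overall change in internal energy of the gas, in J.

23300 J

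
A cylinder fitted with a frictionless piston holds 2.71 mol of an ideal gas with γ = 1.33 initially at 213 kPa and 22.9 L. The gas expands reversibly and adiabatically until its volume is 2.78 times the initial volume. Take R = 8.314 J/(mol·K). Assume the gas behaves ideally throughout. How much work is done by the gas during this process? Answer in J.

T₁ = P₁V₁/(nR) = 213×22.9/(2.71×8.314) = 216 K.
Adiabatic: TV^(γ−1) = const ⇒ T₂ = 216×(0.360)^0.330 = 154 K; PV^γ = const ⇒ P₂ = 54.7 kPa.
ΔU = nCvΔT = 2.71×25.2×(154−216) = -4230 J.
Q = 0 for an adiabatic process, so W = −ΔU = 4230 J.

4230 J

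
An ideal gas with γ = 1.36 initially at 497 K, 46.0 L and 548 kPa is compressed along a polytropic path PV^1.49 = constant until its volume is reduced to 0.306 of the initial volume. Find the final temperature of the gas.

Polytropic n=1.49: T₂ = T₁(V₁/V₂)^(n−1) = 497×(3.27)^0.49 = 888 K; P₂ = P₁(V₁/V₂)^n = 3200 kPa.

888 K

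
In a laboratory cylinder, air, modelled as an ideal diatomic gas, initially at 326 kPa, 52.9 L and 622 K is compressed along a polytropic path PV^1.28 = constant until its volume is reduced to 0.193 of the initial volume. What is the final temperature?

986 K

Polytropic n=1.28: T₂ = T₁(V₁/V₂)^(n−1) = 622×(5.18)^0.28 = 986 K; P₂ = P₁(V₁/V₂)^n = 2680 kPa.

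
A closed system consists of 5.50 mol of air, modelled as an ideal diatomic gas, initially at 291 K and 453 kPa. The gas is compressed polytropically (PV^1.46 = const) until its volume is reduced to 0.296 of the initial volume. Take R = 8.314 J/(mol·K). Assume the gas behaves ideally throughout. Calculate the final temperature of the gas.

V₁ = nRT₁/P₁ = 5.50×8.314×291/453 = 29.4 L.
Polytropic n=1.46: T₂ = T₁(V₁/V₂)^(n−1) = 291×(3.38)^0.46 = 509 K; P₂ = P₁(V₁/V₂)^n = 2680 kPa.

509 K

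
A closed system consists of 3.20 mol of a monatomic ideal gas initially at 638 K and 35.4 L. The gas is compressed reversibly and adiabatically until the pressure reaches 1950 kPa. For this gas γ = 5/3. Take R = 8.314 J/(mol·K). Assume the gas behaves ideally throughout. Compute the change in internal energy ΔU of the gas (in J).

P₁ = nRT₁/V₁ = 3.20×8.314×638/35.4 = 479 kPa.
Adiabatic: T₂/T₁ = (P₂/P₁)^((γ−1)/γ) ⇒ T₂ = 638×(4.07)^0.400 = 1120 K; V₂ = 15.3 L.
For an ideal gas ΔU = nCvΔT with Cv = (3/2)R = 12.5 J/(mol·K).
ΔU = 3.20×12.5×(1120−638) = 19200 J.

19200 J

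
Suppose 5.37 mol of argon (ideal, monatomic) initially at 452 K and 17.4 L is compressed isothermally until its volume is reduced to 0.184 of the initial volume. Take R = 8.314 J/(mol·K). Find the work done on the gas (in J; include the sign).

P₁ = nRT₁/V₁ = 5.37×8.314×452/17.4 = 1160 kPa.
Isothermal: T stays 452 K; PV = const ⇒ V₂ = 3.20 L, P₂ = 6300 kPa.
W = nRT ln(V₂/V₁) = 5.37×8.314×452×ln(0.184) = -34200 J.
Work done on the gas = −W_by = 34200 J.

34200 J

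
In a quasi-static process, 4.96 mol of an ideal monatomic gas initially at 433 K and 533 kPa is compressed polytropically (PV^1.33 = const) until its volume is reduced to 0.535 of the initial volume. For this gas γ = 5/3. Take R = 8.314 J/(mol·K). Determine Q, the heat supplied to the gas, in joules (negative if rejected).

-6260 J

V₁ = nRT₁/P₁ = 4.96×8.314×433/533 = 33.5 L.
Polytropic n=1.33: T₂ = T₁(V₁/V₂)^(n−1) = 433×(1.87)^0.33 = 532 K; P₂ = P₁(V₁/V₂)^n = 1220 kPa.
W = (P₁V₁−P₂V₂)/(n−1) = (533×33.5−1220×17.9)/0.33 = -12400 J.
ΔU = nCvΔT = 4.96×12.5×(532−433) = 6140 J.
Q = ΔU + W = -6260 J.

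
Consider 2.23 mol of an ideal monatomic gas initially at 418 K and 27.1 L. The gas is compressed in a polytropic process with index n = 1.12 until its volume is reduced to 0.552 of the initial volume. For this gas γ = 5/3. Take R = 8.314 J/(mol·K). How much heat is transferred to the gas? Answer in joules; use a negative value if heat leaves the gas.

P₁ = nRT₁/V₁ = 2.23×8.314×418/27.1 = 286 kPa.
Polytropic n=1.12: T₂ = T₁(V₁/V₂)^(n−1) = 418×(1.81)^0.12 = 449 K; P₂ = P₁(V₁/V₂)^n = 556 kPa.
W = (P₁V₁−P₂V₂)/(n−1) = (286×27.1−556×15.0)/0.12 = -4770 J.
ΔU = nCvΔT = 2.23×12.5×(449−418) = 859 J.
Q = ΔU + W = -3910 J.

-3910 J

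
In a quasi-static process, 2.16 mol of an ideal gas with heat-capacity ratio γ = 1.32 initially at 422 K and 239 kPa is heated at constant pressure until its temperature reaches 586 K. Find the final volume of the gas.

44.0 L

V₁ = nRT₁/P₁ = 2.16×8.314×422/239 = 31.7 L.
Isobaric: P stays 239 kPa; V/T = const ⇒ T₂ = 586 K, V₂ = 44.0 L.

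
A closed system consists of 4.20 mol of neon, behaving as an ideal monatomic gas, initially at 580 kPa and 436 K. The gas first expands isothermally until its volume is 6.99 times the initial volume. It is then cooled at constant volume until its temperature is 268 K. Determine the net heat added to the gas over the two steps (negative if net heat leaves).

20800 J

V₁ = nRT₁/P₁ = 4.20×8.314×436/580 = 26.2 L.
Step 1 — Isothermal: T stays 436 K; PV = const ⇒ V₂ = 183 L, P₂ = 83.0 kPa.
ΔU = 0 (ideal gas, T constant).
W = nRT ln(V₂/V₁) = 4.20×8.314×436×ln(6.99) = 29600 J.
Q = ΔU + W = 29600 J.
State after step 1: P = 83.0 kPa, V = 183 L, T = 436 K.
Step 2 — Isochoric: V stays 183 L; P/T = const ⇒ T₂ = 268 K, P₂ = 51.0 kPa.
W = 0 (no volume change).
ΔU = nCvΔT = 4.20×12.5×(268−436) = -8800 J.
Q = ΔU = -8800 J.
Net over both steps: W = 29600 J, Q = 20800 J, ΔU = -8800 J.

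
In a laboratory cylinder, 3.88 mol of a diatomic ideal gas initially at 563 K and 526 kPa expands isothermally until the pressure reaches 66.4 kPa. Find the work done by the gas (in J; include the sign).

37600 J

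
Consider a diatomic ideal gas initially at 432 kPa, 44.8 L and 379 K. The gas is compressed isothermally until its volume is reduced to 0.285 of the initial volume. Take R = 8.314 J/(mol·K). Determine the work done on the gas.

24300 J

n = P₁V₁/(RT₁) = 432×44.8/(8.314×379) = 6.14 mol.
Isothermal: T stays 379 K; PV = const ⇒ V₂ = 12.8 L, P₂ = 1520 kPa.
W = nRT ln(V₂/V₁) = 6.14×8.314×379×ln(0.285) = -24300 J.
Work done on the gas = −W_by = 24300 J.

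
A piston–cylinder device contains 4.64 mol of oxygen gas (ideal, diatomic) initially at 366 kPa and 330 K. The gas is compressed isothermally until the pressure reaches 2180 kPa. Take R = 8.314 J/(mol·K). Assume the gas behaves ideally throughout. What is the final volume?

V₁ = nRT₁/P₁ = 4.64×8.314×330/366 = 34.8 L.
Isothermal: T stays 330 K; PV = const ⇒ V₂ = 5.84 L, P₂ = 2180 kPa.

5.84 L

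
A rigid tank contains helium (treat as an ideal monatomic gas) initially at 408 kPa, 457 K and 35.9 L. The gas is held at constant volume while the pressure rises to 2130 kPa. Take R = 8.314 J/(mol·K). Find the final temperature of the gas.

2390 K

Isochoric: V stays 35.9 L; P/T = const ⇒ T₂ = 2390 K, P₂ = 2130 kPa.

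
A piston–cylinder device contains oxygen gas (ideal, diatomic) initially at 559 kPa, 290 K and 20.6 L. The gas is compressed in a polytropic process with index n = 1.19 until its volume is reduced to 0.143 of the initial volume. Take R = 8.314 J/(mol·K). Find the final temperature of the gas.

Polytropic n=1.19: T₂ = T₁(V₁/V₂)^(n−1) = 290×(6.99)^0.19 = 420 K; P₂ = P₁(V₁/V₂)^n = 5660 kPa.

420 K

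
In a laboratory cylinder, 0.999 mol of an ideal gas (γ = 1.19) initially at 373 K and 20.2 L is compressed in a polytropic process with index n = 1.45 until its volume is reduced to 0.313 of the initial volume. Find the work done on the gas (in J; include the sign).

4730 J

P₁ = nRT₁/V₁ = 0.999×8.314×373/20.2 = 153 kPa.
Polytropic n=1.45: T₂ = T₁(V₁/V₂)^(n−1) = 373×(3.19)^0.45 = 629 K; P₂ = P₁(V₁/V₂)^n = 826 kPa.
W = (P₁V₁−P₂V₂)/(n−1) = (153×20.2−826×6.32)/0.45 = -4730 J.
Work done on the gas = −W_by = 4730 J.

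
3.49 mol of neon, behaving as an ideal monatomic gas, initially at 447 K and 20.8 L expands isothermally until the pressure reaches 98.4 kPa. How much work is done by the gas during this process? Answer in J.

P₁ = nRT₁/V₁ = 3.49×8.314×447/20.8 = 624 kPa.
Isothermal: T stays 447 K; PV = const ⇒ V₂ = 132 L, P₂ = 98.4 kPa.
W = nRT ln(V₂/V₁) = 3.49×8.314×447×ln(6.34) = 23900 J.

23900 J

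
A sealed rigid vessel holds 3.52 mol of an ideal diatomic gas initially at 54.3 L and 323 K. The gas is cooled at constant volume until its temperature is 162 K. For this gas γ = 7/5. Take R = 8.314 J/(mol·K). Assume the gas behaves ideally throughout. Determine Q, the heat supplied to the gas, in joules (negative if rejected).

P₁ = nRT₁/V₁ = 3.52×8.314×323/54.3 = 174 kPa.
Isochoric: V stays 54.3 L; P/T = const ⇒ T₂ = 162 K, P₂ = 87.3 kPa.
W = 0 (no volume change).
ΔU = nCvΔT = 3.52×20.8×(162−323) = -11800 J.
Q = ΔU = -11800 J.

-11800 J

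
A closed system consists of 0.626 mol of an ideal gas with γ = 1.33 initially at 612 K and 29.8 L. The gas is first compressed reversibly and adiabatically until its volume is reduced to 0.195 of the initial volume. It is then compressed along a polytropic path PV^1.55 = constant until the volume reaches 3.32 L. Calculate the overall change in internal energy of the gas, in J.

12900 J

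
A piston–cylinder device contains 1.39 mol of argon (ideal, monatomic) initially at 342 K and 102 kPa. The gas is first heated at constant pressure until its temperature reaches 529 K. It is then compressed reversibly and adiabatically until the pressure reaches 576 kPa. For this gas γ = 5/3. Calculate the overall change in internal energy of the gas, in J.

V₁ = nRT₁/P₁ = 1.39×8.314×342/102 = 38.7 L.
Step 1 — Isobaric: P stays 102 kPa; V/T = const ⇒ T₂ = 529 K, V₂ = 59.9 L.
W = PΔV = 102×(59.9−38.7) kPa·L = 2160 J.
ΔU = nCvΔT = 1.39×12.5×(529−342) = 3240 J.
Q = ΔU + W = nCpΔT = 5400 J.
State after step 1: P = 102 kPa, V = 59.9 L, T = 529 K.
Step 2 — Adiabatic: T₂/T₁ = (P₂/P₁)^((γ−1)/γ) ⇒ T₂ = 529×(5.65)^0.400 = 1060 K; V₂ = 21.2 L.
ΔU = nCvΔT = 1.39×12.5×(1060−529) = 9160 J.
Q = 0 for an adiabatic process, so W = −ΔU = -9160 J.
Net over both steps: W = -7000 J, Q = 5400 J, ΔU = 12400 J.

12400 J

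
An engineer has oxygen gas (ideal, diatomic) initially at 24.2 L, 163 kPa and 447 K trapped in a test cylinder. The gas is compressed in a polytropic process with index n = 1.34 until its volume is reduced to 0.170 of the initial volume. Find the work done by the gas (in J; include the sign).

-9590 J

n = P₁V₁/(RT₁) = 163×24.2/(8.314×447) = 1.06 mol.
Polytropic n=1.34: T₂ = T₁(V₁/V₂)^(n−1) = 447×(5.88)^0.34 = 816 K; P₂ = P₁(V₁/V₂)^n = 1750 kPa.
W = (P₁V₁−P₂V₂)/(n−1) = (163×24.2−1750×4.11)/0.34 = -9590 J.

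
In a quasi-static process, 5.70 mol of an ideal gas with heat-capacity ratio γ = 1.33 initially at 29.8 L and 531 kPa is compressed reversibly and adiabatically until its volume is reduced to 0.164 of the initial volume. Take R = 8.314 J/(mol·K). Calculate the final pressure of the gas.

5880 kPa

T₁ = P₁V₁/(nR) = 531×29.8/(5.70×8.314) = 334 K.
Adiabatic: TV^(γ−1) = const ⇒ T₂ = 334×(6.10)^0.330 = 606 K; PV^γ = const ⇒ P₂ = 5880 kPa.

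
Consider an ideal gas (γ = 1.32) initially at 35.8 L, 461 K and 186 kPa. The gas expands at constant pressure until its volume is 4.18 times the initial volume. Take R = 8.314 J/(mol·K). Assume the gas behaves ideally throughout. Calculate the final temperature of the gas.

1930 K

Isobaric: P stays 186 kPa; V/T = const ⇒ T₂ = 1930 K, V₂ = 150 L.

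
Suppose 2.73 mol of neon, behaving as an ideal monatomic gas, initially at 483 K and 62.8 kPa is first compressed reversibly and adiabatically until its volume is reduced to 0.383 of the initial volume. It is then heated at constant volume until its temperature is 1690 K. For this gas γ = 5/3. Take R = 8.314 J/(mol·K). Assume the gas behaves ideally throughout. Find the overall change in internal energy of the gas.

41100 J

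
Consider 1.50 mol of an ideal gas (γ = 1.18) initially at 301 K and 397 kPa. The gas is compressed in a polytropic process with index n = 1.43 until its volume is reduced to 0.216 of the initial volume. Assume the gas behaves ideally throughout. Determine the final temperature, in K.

V₁ = nRT₁/P₁ = 1.50×8.314×301/397 = 9.46 L.
Polytropic n=1.43: T₂ = T₁(V₁/V₂)^(n−1) = 301×(4.63)^0.43 = 582 K; P₂ = P₁(V₁/V₂)^n = 3550 kPa.

582 K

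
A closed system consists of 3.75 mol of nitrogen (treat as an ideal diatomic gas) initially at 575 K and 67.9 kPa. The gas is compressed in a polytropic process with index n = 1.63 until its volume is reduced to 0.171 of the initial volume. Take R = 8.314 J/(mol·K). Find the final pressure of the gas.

V₁ = nRT₁/P₁ = 3.75×8.314×575/67.9 = 264 L.
Polytropic n=1.63: T₂ = T₁(V₁/V₂)^(n−1) = 575×(5.85)^0.63 = 1750 K; P₂ = P₁(V₁/V₂)^n = 1210 kPa.

1210 kPa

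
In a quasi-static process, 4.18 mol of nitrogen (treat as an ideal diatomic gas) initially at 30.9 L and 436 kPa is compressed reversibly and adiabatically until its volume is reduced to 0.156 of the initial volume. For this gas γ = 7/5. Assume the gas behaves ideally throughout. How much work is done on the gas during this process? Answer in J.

37100 J

T₁ = P₁V₁/(nR) = 436×30.9/(4.18×8.314) = 388 K.
Adiabatic: TV^(γ−1) = const ⇒ T₂ = 388×(6.41)^0.400 = 815 K; PV^γ = const ⇒ P₂ = 5880 kPa.
ΔU = nCvΔT = 4.18×20.8×(815−388) = 37100 J.
Q = 0 for an adiabatic process, so W = −ΔU = -37100 J.
Work done on the gas = −W_by = 37100 J.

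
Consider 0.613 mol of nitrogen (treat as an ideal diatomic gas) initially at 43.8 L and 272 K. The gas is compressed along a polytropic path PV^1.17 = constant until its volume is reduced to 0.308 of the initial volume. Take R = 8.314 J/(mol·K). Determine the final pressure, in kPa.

126 kPa

P₁ = nRT₁/V₁ = 0.613×8.314×272/43.8 = 31.6 kPa.
Polytropic n=1.17: T₂ = T₁(V₁/V₂)^(n−1) = 272×(3.25)^0.17 = 332 K; P₂ = P₁(V₁/V₂)^n = 126 kPa.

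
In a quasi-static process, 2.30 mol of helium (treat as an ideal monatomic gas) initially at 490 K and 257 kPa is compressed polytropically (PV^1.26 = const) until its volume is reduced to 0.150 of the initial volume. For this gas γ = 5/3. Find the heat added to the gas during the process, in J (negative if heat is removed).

-14000 J

V₁ = nRT₁/P₁ = 2.30×8.314×490/257 = 36.5 L.
Polytropic n=1.26: T₂ = T₁(V₁/V₂)^(n−1) = 490×(6.67)^0.26 = 802 K; P₂ = P₁(V₁/V₂)^n = 2810 kPa.
W = (P₁V₁−P₂V₂)/(n−1) = (257×36.5−2810×5.47)/0.26 = -23000 J.
ΔU = nCvΔT = 2.30×12.5×(802−490) = 8960 J.
Q = ΔU + W = -14000 J.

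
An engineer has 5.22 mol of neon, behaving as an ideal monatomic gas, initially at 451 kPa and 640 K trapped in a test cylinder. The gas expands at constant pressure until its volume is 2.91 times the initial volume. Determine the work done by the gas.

53100 J

V₁ = nRT₁/P₁ = 5.22×8.314×640/451 = 61.6 L.
Isobaric: P stays 451 kPa; V/T = const ⇒ T₂ = 1860 K, V₂ = 179 L.
W = PΔV = 451×(179−61.6) kPa·L = 53100 J.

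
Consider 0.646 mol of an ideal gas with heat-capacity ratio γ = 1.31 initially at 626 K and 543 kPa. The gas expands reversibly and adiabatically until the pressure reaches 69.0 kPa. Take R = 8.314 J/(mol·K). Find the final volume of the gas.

29.9 L

V₁ = nRT₁/P₁ = 0.646×8.314×626/543 = 6.19 L.
Adiabatic: T₂/T₁ = (P₂/P₁)^((γ−1)/γ) ⇒ T₂ = 626×(0.127)^0.237 = 384 K; V₂ = 29.9 L.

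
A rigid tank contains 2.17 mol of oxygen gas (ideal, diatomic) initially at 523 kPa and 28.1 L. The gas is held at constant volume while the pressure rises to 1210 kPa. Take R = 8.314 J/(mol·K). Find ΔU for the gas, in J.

T₁ = P₁V₁/(nR) = 523×28.1/(2.17×8.314) = 815 K.
Isochoric: V stays 28.1 L; P/T = const ⇒ T₂ = 1880 K, P₂ = 1210 kPa.
For an ideal gas ΔU = nCvΔT with Cv = (5/2)R = 20.8 J/(mol·K).
ΔU = 2.17×20.8×(1880−815) = 48300 J.

48300 J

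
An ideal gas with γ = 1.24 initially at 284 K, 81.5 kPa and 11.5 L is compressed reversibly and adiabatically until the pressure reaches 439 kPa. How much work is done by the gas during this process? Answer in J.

-1500 J

n = P₁V₁/(RT₁) = 81.5×11.5/(8.314×284) = 0.397 mol.
Adiabatic: T₂/T₁ = (P₂/P₁)^((γ−1)/γ) ⇒ T₂ = 284×(5.39)^0.194 = 393 K; V₂ = 2.96 L.
ΔU = nCvΔT = 0.397×34.6×(393−284) = 1500 J.
Q = 0 for an adiabatic process, so W = −ΔU = -1500 J.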